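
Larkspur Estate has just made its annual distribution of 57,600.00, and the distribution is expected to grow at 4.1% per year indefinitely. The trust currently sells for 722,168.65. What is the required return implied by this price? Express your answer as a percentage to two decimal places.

D₁ = 57,600.00 × 1.041 = 59,961.6000
P = D₁/(r − g) ⇒ r = D₁/P + g = 59,961.6000/722,168.65 + 0.041 = 0.083030 + 0.041 = 0.124030

12.40%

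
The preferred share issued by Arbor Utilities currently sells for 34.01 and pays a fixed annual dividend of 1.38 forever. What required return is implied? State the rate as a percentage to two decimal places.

P = C/r ⇒ r = C/P = 1.38/34.01 = 0.040576

4.06%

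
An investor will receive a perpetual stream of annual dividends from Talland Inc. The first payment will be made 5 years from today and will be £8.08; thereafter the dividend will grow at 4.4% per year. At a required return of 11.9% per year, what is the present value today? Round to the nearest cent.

Value at end of year 4: C₁ / (r − g) = £8.08 / (0.119 − 0.044) = £107.7333
Discount to today: PV = £107.7333 / (1 + 0.119)^4 = £107.7333 / 1.567907 = £68.71

£68.71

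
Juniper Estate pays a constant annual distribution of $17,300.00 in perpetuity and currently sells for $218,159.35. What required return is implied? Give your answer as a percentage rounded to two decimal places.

7.93%

P = C/r ⇒ r = C/P = $17,300.00/$218,159.35 = 0.079300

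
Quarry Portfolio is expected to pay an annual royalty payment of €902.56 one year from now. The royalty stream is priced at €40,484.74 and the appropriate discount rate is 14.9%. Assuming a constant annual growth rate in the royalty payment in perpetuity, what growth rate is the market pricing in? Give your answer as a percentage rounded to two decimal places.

P = D₁/(r−g) ⇒ g = r − D₁/P = 0.149 − €902.56/€40,484.74 = 0.126706

12.67%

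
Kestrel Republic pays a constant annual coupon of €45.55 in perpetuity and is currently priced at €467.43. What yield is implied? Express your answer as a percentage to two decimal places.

9.74%

P = C/r ⇒ r = C/P = €45.55/€467.43 = 0.097448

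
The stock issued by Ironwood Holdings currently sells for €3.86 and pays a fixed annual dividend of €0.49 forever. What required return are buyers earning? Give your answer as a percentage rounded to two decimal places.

P = C/r ⇒ r = C/P = €0.49/€3.86 = 0.126943

12.69%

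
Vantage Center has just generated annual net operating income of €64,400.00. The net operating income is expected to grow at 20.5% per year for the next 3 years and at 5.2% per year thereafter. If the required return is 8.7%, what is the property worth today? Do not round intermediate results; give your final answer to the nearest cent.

€2875239.29

D_1 = 77602.00000
D_2 = 93510.41000
D_3 = 112680.04405
Terminal value at year 3: TV = D_3×(1+g_2)/(r−g_2) = 118539.40634/0.035 = 3386840.18116
P_0 = D_1/(1+r)^1 + D_2/(1+r)^2 + D_3/(1+r)^3 + TV/(1+r)^3
    = 71390.98436 + 79140.87963 + 87732.06987 + 2636975.35729 = 2875239.29115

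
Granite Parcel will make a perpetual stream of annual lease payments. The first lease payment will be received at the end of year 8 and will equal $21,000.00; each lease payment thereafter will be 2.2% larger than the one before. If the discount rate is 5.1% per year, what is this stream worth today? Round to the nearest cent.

Value at end of year 7: C₁ / (r − g) = $21,000.00 / (0.051 − 0.022) = $724,137.9310
Discount to today: PV = $724,137.9310 / (1 + 0.051)^7 = $724,137.9310 / 1.416508 = $511,213.47

$511213.47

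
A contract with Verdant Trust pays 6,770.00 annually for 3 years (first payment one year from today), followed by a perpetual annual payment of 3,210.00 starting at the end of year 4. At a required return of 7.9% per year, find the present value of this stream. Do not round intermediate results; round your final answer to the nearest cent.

PV of 3-year annuity: 6,770.00 × [1 − (1+0.079)^−3] / 0.079 = 17478.47575
Perpetuity value at year 3: 3,210.00 / 0.079 = 40632.91139
PV of perpetuity: 40632.91139 / (1+0.079)^3 = 32345.48050
Total PV = 17478.47575 + 32345.48050 = 49823.95625

49823.96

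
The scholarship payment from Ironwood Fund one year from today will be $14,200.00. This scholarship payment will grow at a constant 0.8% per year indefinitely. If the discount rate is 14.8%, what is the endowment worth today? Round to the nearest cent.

$101428.57

Growing perpetuity: P = D₁ / (r − g) = $14,200.0000 / (0.148 − 0.008) = $101,428.57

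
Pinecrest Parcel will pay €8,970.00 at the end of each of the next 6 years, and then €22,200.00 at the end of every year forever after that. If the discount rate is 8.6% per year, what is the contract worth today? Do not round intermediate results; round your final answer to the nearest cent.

€198076.33

PV of 6-year annuity: €8,970.00 × [1 − (1+0.086)^−6] / 0.086 = 40723.12832
Perpetuity value at year 6: €22,200.00 / 0.086 = 258139.53488
PV of perpetuity: 258139.53488 / (1+0.086)^6 = 157353.19723
Total PV = 40723.12832 + 157353.19723 = 198076.32555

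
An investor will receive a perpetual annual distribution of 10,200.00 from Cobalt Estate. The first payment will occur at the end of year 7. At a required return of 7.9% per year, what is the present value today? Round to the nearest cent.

Value at end of year 6: C / r = 10,200.00 / 0.079 = 129,113.9241
Discount to today: PV = 129,113.9241 / (1 + 0.079)^6 = 129,113.9241 / 1.578079 = 81,817.16

81817.16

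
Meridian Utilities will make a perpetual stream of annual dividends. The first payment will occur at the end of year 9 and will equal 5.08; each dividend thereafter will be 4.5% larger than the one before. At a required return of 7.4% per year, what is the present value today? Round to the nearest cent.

Value at end of year 8: C₁ / (r − g) = 5.08 / (0.074 − 0.045) = 175.1724
Discount to today: PV = 175.1724 / (1 + 0.074)^8 = 175.1724 / 1.770249 = 98.95

98.95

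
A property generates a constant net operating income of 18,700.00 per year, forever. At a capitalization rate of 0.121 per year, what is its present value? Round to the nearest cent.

154545.45

Level perpetuity: PV = C / r = 18,700.00 / 0.121 = 154,545.45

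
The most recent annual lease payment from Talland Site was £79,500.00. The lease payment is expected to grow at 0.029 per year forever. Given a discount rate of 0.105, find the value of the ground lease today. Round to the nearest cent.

£1076388.16

D₁ = D₀ × (1 + g) = £79,500.00 × 1.029 = £81,805.5000
Growing perpetuity: P = D₁ / (r − g) = £81,805.5000 / (0.105 − 0.029) = £1,076,388.16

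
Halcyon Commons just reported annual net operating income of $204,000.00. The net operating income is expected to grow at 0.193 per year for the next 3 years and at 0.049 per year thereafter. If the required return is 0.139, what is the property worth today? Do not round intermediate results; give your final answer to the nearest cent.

$3404090.87

D_1 = 243372.00000
D_2 = 290342.79600
D_3 = 346378.95563
Terminal value at year 3: TV = D_3×(1+g_2)/(r−g_2) = 363351.52445/0.09 = 4037239.16060
P_0 = D_1/(1+r)^1 + D_2/(1+r)^2 + D_3/(1+r)^3 + TV/(1+r)^3
    = 213671.64179 + 223801.81620 + 234412.26228 + 2732205.14586 = 3404090.86613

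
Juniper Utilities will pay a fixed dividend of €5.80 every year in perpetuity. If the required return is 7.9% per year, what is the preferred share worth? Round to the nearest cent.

Level perpetuity: PV = C / r = €5.80 / 0.079 = €73.42

€73.42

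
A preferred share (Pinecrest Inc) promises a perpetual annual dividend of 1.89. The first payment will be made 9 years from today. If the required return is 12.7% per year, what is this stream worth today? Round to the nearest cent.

Value at end of year 8: C / r = 1.89 / 0.127 = 14.8819
Discount to today: PV = 14.8819 / (1 + 0.127)^8 = 14.8819 / 2.602504 = 5.72

5.72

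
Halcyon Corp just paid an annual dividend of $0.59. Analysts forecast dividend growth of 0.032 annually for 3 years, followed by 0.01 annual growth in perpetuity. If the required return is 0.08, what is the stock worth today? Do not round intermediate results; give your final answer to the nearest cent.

D_1 = 0.60888
D_2 = 0.62836
D_3 = 0.64847
Terminal value at year 3: TV = D_3×(1+g_2)/(r−g_2) = 0.65496/0.07 = 9.35652
P_0 = D_1/(1+r)^1 + D_2/(1+r)^2 + D_3/(1+r)^3 + TV/(1+r)^3
    = 0.56378 + 0.53872 + 0.51478 + 7.42751 = 9.04479

$9.04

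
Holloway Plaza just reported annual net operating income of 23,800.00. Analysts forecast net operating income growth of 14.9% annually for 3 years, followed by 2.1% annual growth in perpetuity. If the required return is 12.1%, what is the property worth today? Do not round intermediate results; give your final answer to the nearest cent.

336691.77

D_1 = 27346.20000
D_2 = 31420.78380
D_3 = 36102.48059
Terminal value at year 3: TV = D_3×(1+g_2)/(r−g_2) = 36860.63268/0.1 = 368606.32679
P_0 = D_1/(1+r)^1 + D_2/(1+r)^2 + D_3/(1+r)^3 + TV/(1+r)^3
    = 24394.46922 + 25003.78692 + 25628.32397 + 261665.18775 = 336691.76787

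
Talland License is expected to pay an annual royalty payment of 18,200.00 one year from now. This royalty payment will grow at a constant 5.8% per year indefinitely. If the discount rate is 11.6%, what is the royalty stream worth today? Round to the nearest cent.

313793.10

Growing perpetuity: P = D₁ / (r − g) = 18,200.0000 / (0.116 − 0.058) = 313,793.10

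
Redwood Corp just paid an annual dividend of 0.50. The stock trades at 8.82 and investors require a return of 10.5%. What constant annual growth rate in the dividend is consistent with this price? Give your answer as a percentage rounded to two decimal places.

P = D₀(1+g)/(r−g) ⇒ P(r−g) = D₀(1+g) ⇒ g(P+D₀) = P·r − D₀
g = (P·r − D₀)/(P + D₀) = (8.82×0.105 − 0.50) / (8.82 + 0.50) = 0.045719

4.57%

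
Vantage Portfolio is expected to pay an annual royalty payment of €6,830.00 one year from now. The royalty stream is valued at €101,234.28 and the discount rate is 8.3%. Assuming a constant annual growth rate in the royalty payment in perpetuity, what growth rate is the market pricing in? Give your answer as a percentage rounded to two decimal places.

P = D₁/(r−g) ⇒ g = r − D₁/P = 0.083 − €6,830.00/€101,234.28 = 0.015533

1.55%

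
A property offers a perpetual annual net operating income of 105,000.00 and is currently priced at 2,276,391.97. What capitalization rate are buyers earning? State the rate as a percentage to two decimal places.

P = C/r ⇒ r = C/P = 105,000.00/2,276,391.97 = 0.046126

4.61%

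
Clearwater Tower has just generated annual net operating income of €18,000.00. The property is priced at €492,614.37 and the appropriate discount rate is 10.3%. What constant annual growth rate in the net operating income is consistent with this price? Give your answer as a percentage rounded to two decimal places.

6.41%

P = D₀(1+g)/(r−g) ⇒ P(r−g) = D₀(1+g) ⇒ g(P+D₀) = P·r − D₀
g = (P·r − D₀)/(P + D₀) = (€492,614.37×0.103 − €18,000.00) / (€492,614.37 + €18,000.00) = 0.064117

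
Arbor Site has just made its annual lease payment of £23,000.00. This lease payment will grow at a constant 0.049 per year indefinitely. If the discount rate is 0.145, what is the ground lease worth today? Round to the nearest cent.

£251322.92

D₁ = D₀ × (1 + g) = £23,000.00 × 1.049 = £24,127.0000
Growing perpetuity: P = D₁ / (r − g) = £24,127.0000 / (0.145 − 0.049) = £251,322.92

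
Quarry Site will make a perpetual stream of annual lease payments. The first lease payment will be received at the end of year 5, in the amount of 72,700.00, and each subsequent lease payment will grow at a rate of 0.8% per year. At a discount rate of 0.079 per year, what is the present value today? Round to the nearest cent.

Value at end of year 4: C₁ / (r − g) = 72,700.00 / (0.079 − 0.008) = 1,023,943.6620
Discount to today: PV = 1,023,943.6620 / (1 + 0.079)^4 = 1,023,943.6620 / 1.355457 = 755,423.14

755423.14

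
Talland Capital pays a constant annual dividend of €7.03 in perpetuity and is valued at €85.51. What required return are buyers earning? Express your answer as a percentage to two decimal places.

8.22%

P = C/r ⇒ r = C/P = €7.03/€85.51 = 0.082213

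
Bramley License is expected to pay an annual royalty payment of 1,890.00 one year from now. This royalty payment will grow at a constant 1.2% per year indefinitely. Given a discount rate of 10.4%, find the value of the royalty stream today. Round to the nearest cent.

Growing perpetuity: P = D₁ / (r − g) = 1,890.0000 / (0.104 − 0.012) = 20,543.48

20543.48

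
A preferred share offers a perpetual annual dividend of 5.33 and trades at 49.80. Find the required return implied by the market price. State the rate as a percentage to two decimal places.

10.70%

P = C/r ⇒ r = C/P = 5.33/49.80 = 0.107028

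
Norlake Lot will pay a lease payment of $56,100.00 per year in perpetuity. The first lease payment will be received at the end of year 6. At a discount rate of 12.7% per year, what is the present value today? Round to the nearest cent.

Value at end of year 5: C / r = $56,100.00 / 0.127 = $441,732.2835
Discount to today: PV = $441,732.2835 / (1 + 0.127)^5 = $441,732.2835 / 1.818108 = $242,962.67

$242962.67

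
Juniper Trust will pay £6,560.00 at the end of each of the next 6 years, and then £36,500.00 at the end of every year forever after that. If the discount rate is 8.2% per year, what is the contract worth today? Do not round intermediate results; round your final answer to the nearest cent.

PV of 6-year annuity: £6,560.00 × [1 − (1+0.082)^−6] / 0.082 = 30142.96788
Perpetuity value at year 6: £36,500.00 / 0.082 = 445121.95122
PV of perpetuity: 445121.95122 / (1+0.082)^6 = 277405.74276
Total PV = 30142.96788 + 277405.74276 = 307548.71064

£307548.71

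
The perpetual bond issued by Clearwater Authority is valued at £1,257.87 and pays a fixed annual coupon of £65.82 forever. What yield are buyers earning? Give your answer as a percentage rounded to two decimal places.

P = C/r ⇒ r = C/P = £65.82/£1,257.87 = 0.052327

5.23%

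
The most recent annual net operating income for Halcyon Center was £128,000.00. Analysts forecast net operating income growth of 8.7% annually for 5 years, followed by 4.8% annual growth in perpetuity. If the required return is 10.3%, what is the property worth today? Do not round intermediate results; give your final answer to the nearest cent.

£2879823.53

D_1 = 139136.00000
D_2 = 151240.83200
D_3 = 164398.78438
D_4 = 178701.47863
D_5 = 194248.50727
Terminal value at year 5: TV = D_5×(1+g_2)/(r−g_2) = 203572.43561/0.055 = 3701317.01117
P_0 = D_1/(1+r)^1 + D_2/(1+r)^2 + D_3/(1+r)^3 + D_4/(1+r)^4 + D_5/(1+r)^5 + TV/(1+r)^5
    = 126143.24569 + 124313.42527 + 122510.14802 + 120733.02892 + 118981.68852 + 2267141.99210 = 2879823.52851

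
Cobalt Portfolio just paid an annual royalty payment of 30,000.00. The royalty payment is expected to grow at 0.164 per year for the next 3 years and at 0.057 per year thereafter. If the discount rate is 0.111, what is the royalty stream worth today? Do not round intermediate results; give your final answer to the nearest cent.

774198.19

D_1 = 34920.00000
D_2 = 40646.88000
D_3 = 47312.96832
Terminal value at year 3: TV = D_3×(1+g_2)/(r−g_2) = 50009.80751/0.054 = 926107.54656
P_0 = D_1/(1+r)^1 + D_2/(1+r)^2 + D_3/(1+r)^3 + TV/(1+r)^3
    = 31431.14311 + 32930.55858 + 34501.50332 + 675334.98168 = 774198.18670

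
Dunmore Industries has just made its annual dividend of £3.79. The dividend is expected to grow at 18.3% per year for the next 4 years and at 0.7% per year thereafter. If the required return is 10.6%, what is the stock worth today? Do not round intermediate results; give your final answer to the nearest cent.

£68.45

D_1 = 4.48357
D_2 = 5.30406
D_3 = 6.27471
D_4 = 7.42298
Terminal value at year 4: TV = D_4×(1+g_2)/(r−g_2) = 7.47494/0.099 = 75.50444
P_0 = D_1/(1+r)^1 + D_2/(1+r)^2 + D_3/(1+r)^3 + D_4/(1+r)^4 + TV/(1+r)^4
    = 4.05386 + 4.33609 + 4.63797 + 4.96087 + 50.46055 = 68.44934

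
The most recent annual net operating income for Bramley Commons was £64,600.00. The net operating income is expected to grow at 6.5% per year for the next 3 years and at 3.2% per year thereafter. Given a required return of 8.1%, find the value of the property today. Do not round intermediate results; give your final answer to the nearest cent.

D_1 = 68799.00000
D_2 = 73270.93500
D_3 = 78033.54578
Terminal value at year 3: TV = D_3×(1+g_2)/(r−g_2) = 80530.61924/0.049 = 1643482.02530
P_0 = D_1/(1+r)^1 + D_2/(1+r)^2 + D_3/(1+r)^3 + TV/(1+r)^3
    = 63643.84829 + 62701.84868 + 61773.79172 + 1301031.69498 = 1489151.18368

£1489151.18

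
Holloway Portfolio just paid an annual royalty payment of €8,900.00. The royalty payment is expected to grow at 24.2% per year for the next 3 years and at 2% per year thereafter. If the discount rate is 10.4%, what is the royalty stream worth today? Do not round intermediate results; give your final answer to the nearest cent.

€187823.77

D_1 = 11053.80000
D_2 = 13728.81960
D_3 = 17051.19394
Terminal value at year 3: TV = D_3×(1+g_2)/(r−g_2) = 17392.21782/0.084 = 207050.21217
P_0 = D_1/(1+r)^1 + D_2/(1+r)^2 + D_3/(1+r)^3 + TV/(1+r)^3
    = 10012.50000 + 11264.06250 + 12672.07031 + 153875.13951 = 187823.77232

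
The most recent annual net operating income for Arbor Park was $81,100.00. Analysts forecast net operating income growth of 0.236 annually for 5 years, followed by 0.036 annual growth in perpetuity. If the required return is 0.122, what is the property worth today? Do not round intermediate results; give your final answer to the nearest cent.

$2132105.45

D_1 = 100239.60000
D_2 = 123896.14560
D_3 = 153135.63596
D_4 = 189275.64605
D_5 = 233944.69852
Terminal value at year 5: TV = D_5×(1+g_2)/(r−g_2) = 242366.70766/0.086 = 2818217.53096
P_0 = D_1/(1+r)^1 + D_2/(1+r)^2 + D_3/(1+r)^3 + D_4/(1+r)^4 + D_5/(1+r)^5 + TV/(1+r)^5
    = 89340.10695 + 98417.44402 + 108417.07737 + 119432.71625 + 131567.59116 + 1584930.51679 = 2132105.45255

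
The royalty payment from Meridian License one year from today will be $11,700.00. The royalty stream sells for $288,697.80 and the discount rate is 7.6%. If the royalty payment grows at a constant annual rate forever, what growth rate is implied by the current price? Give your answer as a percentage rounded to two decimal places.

P = D₁/(r−g) ⇒ g = r − D₁/P = 0.076 − $11,700.00/$288,697.80 = 0.035473

3.55%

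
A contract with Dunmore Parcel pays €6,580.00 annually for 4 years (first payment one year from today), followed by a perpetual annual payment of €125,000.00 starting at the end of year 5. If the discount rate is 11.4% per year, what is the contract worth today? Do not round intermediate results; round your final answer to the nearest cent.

€732215.40

PV of 4-year annuity: €6,580.00 × [1 − (1+0.114)^−4] / 0.114 = 20240.96410
Perpetuity value at year 4: €125,000.00 / 0.114 = 1096491.22807
PV of perpetuity: 1096491.22807 / (1+0.114)^4 = 711974.43286
Total PV = 20240.96410 + 711974.43286 = 732215.39696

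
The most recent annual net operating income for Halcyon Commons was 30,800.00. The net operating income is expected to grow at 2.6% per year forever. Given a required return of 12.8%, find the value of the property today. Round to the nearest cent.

309811.76

D₁ = D₀ × (1 + g) = 30,800.00 × 1.026 = 31,600.8000
Growing perpetuity: P = D₁ / (r − g) = 31,600.8000 / (0.128 − 0.026) = 309,811.76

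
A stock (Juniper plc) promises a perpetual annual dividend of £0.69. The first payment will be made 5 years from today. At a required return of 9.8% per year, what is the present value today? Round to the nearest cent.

Value at end of year 4: C / r = £0.69 / 0.098 = £7.0408
Discount to today: PV = £7.0408 / (1 + 0.098)^4 = £7.0408 / 1.453481 = £4.84

£4.84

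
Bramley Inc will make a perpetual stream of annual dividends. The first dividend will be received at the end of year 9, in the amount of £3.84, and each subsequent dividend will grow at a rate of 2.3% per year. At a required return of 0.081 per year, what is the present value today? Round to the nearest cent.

Value at end of year 8: C₁ / (r − g) = £3.84 / (0.081 − 0.023) = £66.2069
Discount to today: PV = £66.2069 / (1 + 0.081)^8 = £66.2069 / 1.864685 = £35.51

£35.51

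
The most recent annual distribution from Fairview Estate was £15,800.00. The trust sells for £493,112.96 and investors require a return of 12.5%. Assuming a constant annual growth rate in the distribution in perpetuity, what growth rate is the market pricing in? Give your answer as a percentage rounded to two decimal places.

9.01%

P = D₀(1+g)/(r−g) ⇒ P(r−g) = D₀(1+g) ⇒ g(P+D₀) = P·r − D₀
g = (P·r − D₀)/(P + D₀) = (£493,112.96×0.125 − £15,800.00) / (£493,112.96 + £15,800.00) = 0.090073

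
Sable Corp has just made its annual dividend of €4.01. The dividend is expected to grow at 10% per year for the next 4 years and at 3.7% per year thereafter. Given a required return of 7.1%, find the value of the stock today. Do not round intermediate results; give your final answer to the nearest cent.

€153.26

D_1 = 4.41100
D_2 = 4.85210
D_3 = 5.33731
D_4 = 5.87104
Terminal value at year 4: TV = D_4×(1+g_2)/(r−g_2) = 6.08827/0.034 = 179.06675
P_0 = D_1/(1+r)^1 + D_2/(1+r)^2 + D_3/(1+r)^3 + D_4/(1+r)^4 + TV/(1+r)^4
    = 4.11858 + 4.23010 + 4.34464 + 4.46228 + 136.09967 = 153.25528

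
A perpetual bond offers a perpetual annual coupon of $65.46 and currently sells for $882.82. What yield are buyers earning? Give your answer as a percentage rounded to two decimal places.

P = C/r ⇒ r = C/P = $65.46/$882.82 = 0.074149

7.41%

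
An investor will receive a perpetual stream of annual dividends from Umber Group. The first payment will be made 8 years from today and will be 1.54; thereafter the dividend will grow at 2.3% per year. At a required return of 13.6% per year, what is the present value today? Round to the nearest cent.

5.58

Value at end of year 7: C₁ / (r − g) = 1.54 / (0.136 − 0.023) = 13.6283
Discount to today: PV = 13.6283 / (1 + 0.136)^7 = 13.6283 / 2.441453 = 5.58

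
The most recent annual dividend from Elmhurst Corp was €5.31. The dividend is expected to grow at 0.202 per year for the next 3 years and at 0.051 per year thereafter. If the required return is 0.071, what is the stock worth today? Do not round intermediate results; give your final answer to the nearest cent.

D_1 = 6.38262
D_2 = 7.67191
D_3 = 9.22163
Terminal value at year 3: TV = D_3×(1+g_2)/(r−g_2) = 9.69194/0.02 = 484.59691
P_0 = D_1/(1+r)^1 + D_2/(1+r)^2 + D_3/(1+r)^3 + TV/(1+r)^3
    = 5.95950 + 6.68844 + 7.50653 + 394.46841 = 414.62288

€414.62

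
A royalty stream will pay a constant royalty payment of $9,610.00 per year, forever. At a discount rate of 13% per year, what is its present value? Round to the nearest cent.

Level perpetuity: PV = C / r = $9,610.00 / 0.13 = $73,923.08

$73923.08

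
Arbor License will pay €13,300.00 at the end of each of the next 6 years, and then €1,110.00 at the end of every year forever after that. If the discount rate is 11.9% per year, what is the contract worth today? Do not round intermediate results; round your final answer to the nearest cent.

€59588.05

PV of 6-year annuity: €13,300.00 × [1 − (1+0.119)^−6] / 0.119 = 54836.93737
Perpetuity value at year 6: €1,110.00 / 0.119 = 9327.73109
PV of perpetuity: 9327.73109 / (1+0.119)^6 = 4751.11451
Total PV = 54836.93737 + 4751.11451 = 59588.05189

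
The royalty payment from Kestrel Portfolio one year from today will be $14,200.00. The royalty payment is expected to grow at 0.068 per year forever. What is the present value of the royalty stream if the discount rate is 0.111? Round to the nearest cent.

Growing perpetuity: P = D₁ / (r − g) = $14,200.0000 / (0.111 − 0.068) = $330,232.56

$330232.56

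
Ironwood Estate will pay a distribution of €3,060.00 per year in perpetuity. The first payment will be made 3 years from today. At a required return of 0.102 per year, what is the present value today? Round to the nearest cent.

€24703.48

Value at end of year 2: C / r = €3,060.00 / 0.102 = €30,000.0000
Discount to today: PV = €30,000.0000 / (1 + 0.102)^2 = €30,000.0000 / 1.214404 = €24,703.48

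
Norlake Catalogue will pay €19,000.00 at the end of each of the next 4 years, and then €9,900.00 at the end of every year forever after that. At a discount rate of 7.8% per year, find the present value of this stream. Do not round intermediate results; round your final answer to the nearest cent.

PV of 4-year annuity: €19,000.00 × [1 − (1+0.078)^−4] / 0.078 = 63211.58260
Perpetuity value at year 4: €9,900.00 / 0.078 = 126923.07692
PV of perpetuity: 126923.07692 / (1+0.078)^4 = 93986.51547
Total PV = 63211.58260 + 93986.51547 = 157198.09806

€157198.10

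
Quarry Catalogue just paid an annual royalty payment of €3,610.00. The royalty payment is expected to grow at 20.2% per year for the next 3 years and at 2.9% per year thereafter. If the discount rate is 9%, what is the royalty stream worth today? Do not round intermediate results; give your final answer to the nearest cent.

D_1 = 4339.22000
D_2 = 5215.74244
D_3 = 6269.32241
Terminal value at year 3: TV = D_3×(1+g_2)/(r−g_2) = 6451.13276/0.061 = 105756.27480
P_0 = D_1/(1+r)^1 + D_2/(1+r)^2 + D_3/(1+r)^3 + TV/(1+r)^3
    = 3980.93578 + 4389.98606 + 4841.06720 + 81663.24831 = 94875.23735

€94875.24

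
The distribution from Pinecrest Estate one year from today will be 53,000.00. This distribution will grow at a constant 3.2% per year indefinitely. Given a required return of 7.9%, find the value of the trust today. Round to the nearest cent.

Growing perpetuity: P = D₁ / (r − g) = 53,000.0000 / (0.079 − 0.032) = 1,127,659.57

1127659.57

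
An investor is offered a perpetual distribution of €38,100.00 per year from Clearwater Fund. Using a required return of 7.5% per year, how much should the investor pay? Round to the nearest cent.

Level perpetuity: PV = C / r = €38,100.00 / 0.075 = €508,000.00

€508000.00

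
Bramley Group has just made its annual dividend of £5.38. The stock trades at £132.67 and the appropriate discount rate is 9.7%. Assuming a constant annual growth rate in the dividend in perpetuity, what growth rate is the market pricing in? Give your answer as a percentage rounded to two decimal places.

5.42%

P = D₀(1+g)/(r−g) ⇒ P(r−g) = D₀(1+g) ⇒ g(P+D₀) = P·r − D₀
g = (P·r − D₀)/(P + D₀) = (£132.67×0.097 − £5.38) / (£132.67 + £5.38) = 0.054248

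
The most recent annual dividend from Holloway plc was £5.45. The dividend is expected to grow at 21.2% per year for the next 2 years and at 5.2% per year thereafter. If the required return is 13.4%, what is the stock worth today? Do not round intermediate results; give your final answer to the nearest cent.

D_1 = 6.60540
D_2 = 8.00574
Terminal value at year 2: TV = D_2×(1+g_2)/(r−g_2) = 8.42204/0.082 = 102.70785
P_0 = D_1/(1+r)^1 + D_2/(1+r)^2 + TV/(1+r)^2
    = 5.82487 + 6.22552 + 79.86887 = 91.91925

£91.92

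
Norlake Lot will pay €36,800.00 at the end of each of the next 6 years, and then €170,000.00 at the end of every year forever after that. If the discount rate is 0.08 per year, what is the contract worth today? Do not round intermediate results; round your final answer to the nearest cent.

€1509232.43

PV of 6-year annuity: €36,800.00 × [1 − (1+0.08)^−6] / 0.08 = 170121.97163
Perpetuity value at year 6: €170,000.00 / 0.08 = 2125000.00000
PV of perpetuity: 2125000.00000 / (1+0.08)^6 = 1339110.45713
Total PV = 170121.97163 + 1339110.45713 = 1509232.42876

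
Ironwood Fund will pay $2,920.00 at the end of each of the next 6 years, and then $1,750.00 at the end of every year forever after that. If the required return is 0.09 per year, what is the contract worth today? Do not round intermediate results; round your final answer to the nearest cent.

PV of 6-year annuity: $2,920.00 × [1 − (1+0.09)^−6] / 0.09 = 13098.88228
Perpetuity value at year 6: $1,750.00 / 0.09 = 19444.44444
PV of perpetuity: 19444.44444 / (1+0.09)^6 = 11594.08691
Total PV = 13098.88228 + 11594.08691 = 24692.96920

$24692.97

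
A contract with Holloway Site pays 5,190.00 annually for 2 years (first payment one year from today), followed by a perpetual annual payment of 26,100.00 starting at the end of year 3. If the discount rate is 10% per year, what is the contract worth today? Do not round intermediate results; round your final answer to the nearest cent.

224709.92

PV of 2-year annuity: 5,190.00 × [1 − (1+0.1)^−2] / 0.1 = 9007.43802
Perpetuity value at year 2: 26,100.00 / 0.1 = 261000.00000
PV of perpetuity: 261000.00000 / (1+0.1)^2 = 215702.47934
Total PV = 9007.43802 + 215702.47934 = 224709.91736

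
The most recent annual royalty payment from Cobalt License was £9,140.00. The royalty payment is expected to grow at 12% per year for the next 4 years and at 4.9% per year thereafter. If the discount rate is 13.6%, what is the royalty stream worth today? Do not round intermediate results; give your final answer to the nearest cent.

D_1 = 10236.80000
D_2 = 11465.21600
D_3 = 12841.04192
D_4 = 14381.96695
Terminal value at year 4: TV = D_4×(1+g_2)/(r−g_2) = 15086.68333/0.087 = 173410.15323
P_0 = D_1/(1+r)^1 + D_2/(1+r)^2 + D_3/(1+r)^3 + D_4/(1+r)^4 + TV/(1+r)^4
    = 9011.26761 + 8884.34834 + 8759.21668 + 8635.84743 + 104126.48220 = 139417.16226

£139417.16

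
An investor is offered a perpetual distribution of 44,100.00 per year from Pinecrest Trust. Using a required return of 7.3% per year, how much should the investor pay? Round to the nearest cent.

604109.59

Level perpetuity: PV = C / r = 44,100.00 / 0.073 = 604,109.59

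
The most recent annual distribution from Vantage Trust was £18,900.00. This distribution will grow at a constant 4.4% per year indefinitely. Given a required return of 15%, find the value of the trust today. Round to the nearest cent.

£186147.17

D₁ = D₀ × (1 + g) = £18,900.00 × 1.044 = £19,731.6000
Growing perpetuity: P = D₁ / (r − g) = £19,731.6000 / (0.15 − 0.044) = £186,147.17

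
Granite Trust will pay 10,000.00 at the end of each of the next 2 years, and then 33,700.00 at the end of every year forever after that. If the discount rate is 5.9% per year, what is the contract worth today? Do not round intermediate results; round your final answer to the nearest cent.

PV of 2-year annuity: 10,000.00 × [1 − (1+0.059)^−2] / 0.059 = 18359.65121
Perpetuity value at year 2: 33,700.00 / 0.059 = 571186.44068
PV of perpetuity: 571186.44068 / (1+0.059)^2 = 509314.41610
Total PV = 18359.65121 + 509314.41610 = 527674.06731

527674.07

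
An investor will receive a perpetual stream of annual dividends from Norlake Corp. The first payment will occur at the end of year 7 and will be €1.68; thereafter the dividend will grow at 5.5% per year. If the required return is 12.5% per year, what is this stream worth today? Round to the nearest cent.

Value at end of year 6: C₁ / (r − g) = €1.68 / (0.125 − 0.055) = €24.0000
Discount to today: PV = €24.0000 / (1 + 0.125)^6 = €24.0000 / 2.027287 = €11.84

€11.84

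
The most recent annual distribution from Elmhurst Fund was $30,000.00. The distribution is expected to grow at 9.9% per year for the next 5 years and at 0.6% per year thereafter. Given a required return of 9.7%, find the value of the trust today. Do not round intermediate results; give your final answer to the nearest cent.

$485505.04

D_1 = 32970.00000
D_2 = 36234.03000
D_3 = 39821.19897
D_4 = 43763.49767
D_5 = 48096.08394
Terminal value at year 5: TV = D_5×(1+g_2)/(r−g_2) = 48384.66044/0.091 = 531699.56528
P_0 = D_1/(1+r)^1 + D_2/(1+r)^2 + D_3/(1+r)^3 + D_4/(1+r)^4 + D_5/(1+r)^5 + TV/(1+r)^5
    = 30054.69462 + 30109.48896 + 30164.38320 + 30219.37751 + 30274.47210 + 334682.62558 = 485505.04197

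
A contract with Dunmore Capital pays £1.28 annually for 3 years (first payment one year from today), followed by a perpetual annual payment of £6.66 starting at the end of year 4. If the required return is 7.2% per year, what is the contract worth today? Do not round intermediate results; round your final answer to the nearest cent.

£78.43

PV of 3-year annuity: £1.28 × [1 − (1+0.072)^−3] / 0.072 = 3.34689
Perpetuity value at year 3: £6.66 / 0.072 = 92.50000
PV of perpetuity: 92.50000 / (1+0.072)^3 = 75.08572
Total PV = 3.34689 + 75.08572 = 78.43261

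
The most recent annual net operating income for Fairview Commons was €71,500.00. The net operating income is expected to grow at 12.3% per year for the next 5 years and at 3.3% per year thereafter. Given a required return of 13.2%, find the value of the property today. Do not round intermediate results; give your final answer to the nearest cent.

D_1 = 80294.50000
D_2 = 90170.72350
D_3 = 101261.72249
D_4 = 113716.91436
D_5 = 127704.09482
Terminal value at year 5: TV = D_5×(1+g_2)/(r−g_2) = 131918.32995/0.099 = 1332508.38335
P_0 = D_1/(1+r)^1 + D_2/(1+r)^2 + D_3/(1+r)^3 + D_4/(1+r)^4 + D_5/(1+r)^5 + TV/(1+r)^5
    = 70931.53710 + 70367.59379 + 69808.13412 + 69253.12245 + 68702.52342 + 716865.72418 = 1065928.63506

€1065928.64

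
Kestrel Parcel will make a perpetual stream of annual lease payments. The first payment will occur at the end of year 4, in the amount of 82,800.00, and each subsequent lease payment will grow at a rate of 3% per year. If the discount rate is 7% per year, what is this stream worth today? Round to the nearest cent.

Value at end of year 3: C₁ / (r − g) = 82,800.00 / (0.07 − 0.03) = 2,070,000.0000
Discount to today: PV = 2,070,000.0000 / (1 + 0.07)^3 = 2,070,000.0000 / 1.225043 = 1,689,736.61

1689736.61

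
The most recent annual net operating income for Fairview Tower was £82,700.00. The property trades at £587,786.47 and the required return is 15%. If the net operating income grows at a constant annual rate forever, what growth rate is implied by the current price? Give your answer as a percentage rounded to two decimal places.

0.82%

P = D₀(1+g)/(r−g) ⇒ P(r−g) = D₀(1+g) ⇒ g(P+D₀) = P·r − D₀
g = (P·r − D₀)/(P + D₀) = (£587,786.47×0.15 − £82,700.00) / (£587,786.47 + £82,700.00) = 0.008155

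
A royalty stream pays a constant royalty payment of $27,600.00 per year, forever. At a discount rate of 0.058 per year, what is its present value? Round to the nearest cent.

Level perpetuity: PV = C / r = $27,600.00 / 0.058 = $475,862.07

$475862.07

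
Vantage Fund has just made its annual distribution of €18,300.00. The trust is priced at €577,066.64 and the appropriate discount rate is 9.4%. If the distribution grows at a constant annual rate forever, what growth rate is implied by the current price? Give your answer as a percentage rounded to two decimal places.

6.04%

P = D₀(1+g)/(r−g) ⇒ P(r−g) = D₀(1+g) ⇒ g(P+D₀) = P·r − D₀
g = (P·r − D₀)/(P + D₀) = (€577,066.64×0.094 − €18,300.00) / (€577,066.64 + €18,300.00) = 0.060373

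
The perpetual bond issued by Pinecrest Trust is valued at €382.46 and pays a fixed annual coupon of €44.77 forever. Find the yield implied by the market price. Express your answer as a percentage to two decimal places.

P = C/r ⇒ r = C/P = €44.77/€382.46 = 0.117058

11.71%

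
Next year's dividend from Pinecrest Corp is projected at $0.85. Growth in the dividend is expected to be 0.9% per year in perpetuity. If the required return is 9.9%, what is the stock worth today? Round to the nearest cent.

Growing perpetuity: P = D₁ / (r − g) = $0.8500 / (0.099 − 0.009) = $9.44

$9.44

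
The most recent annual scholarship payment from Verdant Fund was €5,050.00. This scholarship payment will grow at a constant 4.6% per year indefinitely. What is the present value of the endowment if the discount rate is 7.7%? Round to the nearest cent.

D₁ = D₀ × (1 + g) = €5,050.00 × 1.046 = €5,282.3000
Growing perpetuity: P = D₁ / (r − g) = €5,282.3000 / (0.077 − 0.046) = €170,396.77

€170396.77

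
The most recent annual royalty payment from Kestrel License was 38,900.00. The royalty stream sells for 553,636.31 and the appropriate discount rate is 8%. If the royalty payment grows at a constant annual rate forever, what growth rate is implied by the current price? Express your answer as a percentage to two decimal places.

P = D₀(1+g)/(r−g) ⇒ P(r−g) = D₀(1+g) ⇒ g(P+D₀) = P·r − D₀
g = (P·r − D₀)/(P + D₀) = (553,636.31×0.08 − 38,900.00) / (553,636.31 + 38,900.00) = 0.009098

0.91%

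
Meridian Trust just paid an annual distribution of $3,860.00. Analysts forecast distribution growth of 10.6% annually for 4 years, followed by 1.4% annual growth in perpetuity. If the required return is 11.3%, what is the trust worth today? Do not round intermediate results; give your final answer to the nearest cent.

$53749.25

D_1 = 4269.16000
D_2 = 4721.69096
D_3 = 5222.19020
D_4 = 5775.74236
Terminal value at year 4: TV = D_4×(1+g_2)/(r−g_2) = 5856.60276/0.099 = 59157.60360
P_0 = D_1/(1+r)^1 + D_2/(1+r)^2 + D_3/(1+r)^3 + D_4/(1+r)^4 + TV/(1+r)^4
    = 3835.72327 + 3811.59922 + 3787.62690 + 3763.80535 + 38550.49116 = 53749.24590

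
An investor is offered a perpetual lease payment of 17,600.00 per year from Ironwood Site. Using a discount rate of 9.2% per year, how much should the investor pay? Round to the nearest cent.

Level perpetuity: PV = C / r = 17,600.00 / 0.092 = 191,304.35

191304.35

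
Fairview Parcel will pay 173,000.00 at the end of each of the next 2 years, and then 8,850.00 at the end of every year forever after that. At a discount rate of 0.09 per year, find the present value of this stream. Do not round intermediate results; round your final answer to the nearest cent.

387091.43

PV of 2-year annuity: 173,000.00 × [1 − (1+0.09)^−2] / 0.09 = 304326.23517
Perpetuity value at year 2: 8,850.00 / 0.09 = 98333.33333
PV of perpetuity: 98333.33333 / (1+0.09)^2 = 82765.19934
Total PV = 304326.23517 + 82765.19934 = 387091.43450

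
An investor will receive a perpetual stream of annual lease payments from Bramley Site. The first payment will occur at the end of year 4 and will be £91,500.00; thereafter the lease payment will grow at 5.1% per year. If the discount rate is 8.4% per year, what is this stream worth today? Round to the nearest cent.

Value at end of year 3: C₁ / (r − g) = £91,500.00 / (0.084 − 0.051) = £2,772,727.2727
Discount to today: PV = £2,772,727.2727 / (1 + 0.084)^3 = £2,772,727.2727 / 1.273761 = £2,176,803.90

£2176803.90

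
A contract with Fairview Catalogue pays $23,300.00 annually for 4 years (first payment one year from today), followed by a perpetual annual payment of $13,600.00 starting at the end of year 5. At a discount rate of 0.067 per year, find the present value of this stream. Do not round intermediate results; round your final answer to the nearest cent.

PV of 4-year annuity: $23,300.00 × [1 − (1+0.067)^−4] / 0.067 = 79459.48403
Perpetuity value at year 4: $13,600.00 / 0.067 = 202985.07463
PV of perpetuity: 202985.07463 / (1+0.067)^4 = 156605.28996
Total PV = 79459.48403 + 156605.28996 = 236064.77399

$236064.77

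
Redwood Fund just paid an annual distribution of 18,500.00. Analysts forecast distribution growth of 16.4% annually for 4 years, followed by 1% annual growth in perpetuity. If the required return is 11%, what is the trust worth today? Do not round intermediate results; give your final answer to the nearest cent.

D_1 = 21534.00000
D_2 = 25065.57600
D_3 = 29176.33046
D_4 = 33961.24866
Terminal value at year 4: TV = D_4×(1+g_2)/(r−g_2) = 34300.86115/0.1 = 343008.61147
P_0 = D_1/(1+r)^1 + D_2/(1+r)^2 + D_3/(1+r)^3 + D_4/(1+r)^4 + TV/(1+r)^4
    = 19400.00000 + 20343.78378 + 21333.48137 + 22371.32641 + 225950.39677 = 309398.98834

309398.99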